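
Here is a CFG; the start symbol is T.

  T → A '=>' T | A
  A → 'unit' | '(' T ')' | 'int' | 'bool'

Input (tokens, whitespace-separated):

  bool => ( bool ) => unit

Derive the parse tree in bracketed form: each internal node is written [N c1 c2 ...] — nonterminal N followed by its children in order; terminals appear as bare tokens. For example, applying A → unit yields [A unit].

[T [A bool] => [T [A ( [T [A bool]] )] => [T [A unit]]]]

T
A => T
bool => T
bool => A => T
bool => ( T ) => T
bool => ( A ) => T
bool => ( bool ) => T
bool => ( bool ) => A
bool => ( bool ) => unit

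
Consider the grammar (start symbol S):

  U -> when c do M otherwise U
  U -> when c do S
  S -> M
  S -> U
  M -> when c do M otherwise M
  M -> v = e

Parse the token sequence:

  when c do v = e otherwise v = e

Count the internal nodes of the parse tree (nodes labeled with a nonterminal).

[S [M when c do [M v = e] otherwise [M v = e]]]

4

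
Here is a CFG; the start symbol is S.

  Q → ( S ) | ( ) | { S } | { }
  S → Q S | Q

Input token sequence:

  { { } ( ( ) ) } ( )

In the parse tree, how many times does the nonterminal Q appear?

5

[S [Q { [S [Q { }] [S [Q ( [S [Q ( )]] )]]] }] [S [Q ( )]]]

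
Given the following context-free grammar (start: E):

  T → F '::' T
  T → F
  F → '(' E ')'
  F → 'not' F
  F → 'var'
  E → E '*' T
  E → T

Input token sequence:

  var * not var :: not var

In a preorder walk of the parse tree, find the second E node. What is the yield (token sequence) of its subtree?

var

[E [E [T [F var]]] * [T [F not [F var]] :: [T [F not [F var]]]]]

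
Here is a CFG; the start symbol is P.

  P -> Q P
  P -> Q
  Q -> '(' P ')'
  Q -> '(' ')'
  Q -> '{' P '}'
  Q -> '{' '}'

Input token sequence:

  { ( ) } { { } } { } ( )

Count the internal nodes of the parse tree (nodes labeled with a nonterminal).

[P [Q { [P [Q ( )]] }] [P [Q { [P [Q { }]] }] [P [Q { }] [P [Q ( )]]]]]

12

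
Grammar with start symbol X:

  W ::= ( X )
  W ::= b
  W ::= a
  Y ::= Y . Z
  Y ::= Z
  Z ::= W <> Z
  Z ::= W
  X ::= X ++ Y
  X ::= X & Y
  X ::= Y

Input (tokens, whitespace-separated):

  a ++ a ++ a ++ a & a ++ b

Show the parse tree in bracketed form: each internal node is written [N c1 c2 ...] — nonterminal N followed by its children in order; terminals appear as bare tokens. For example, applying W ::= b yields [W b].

[X [X [X [X [X [X [Y [Z [W a]]]] ++ [Y [Z [W a]]]] ++ [Y [Z [W a]]]] ++ [Y [Z [W a]]]] & [Y [Z [W a]]]] ++ [Y [Z [W b]]]]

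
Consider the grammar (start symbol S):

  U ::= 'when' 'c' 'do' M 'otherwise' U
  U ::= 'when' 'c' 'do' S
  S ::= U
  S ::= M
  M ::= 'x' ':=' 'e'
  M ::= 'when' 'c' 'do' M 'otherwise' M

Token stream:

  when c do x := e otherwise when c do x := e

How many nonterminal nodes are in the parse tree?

[S [U when c do [M x := e] otherwise [U when c do [S [M x := e]]]]]

6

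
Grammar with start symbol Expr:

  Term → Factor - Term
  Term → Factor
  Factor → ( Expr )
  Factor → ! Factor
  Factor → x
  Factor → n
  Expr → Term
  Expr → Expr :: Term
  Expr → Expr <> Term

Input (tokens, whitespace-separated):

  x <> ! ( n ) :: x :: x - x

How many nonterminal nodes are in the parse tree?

18

[Expr [Expr [Expr [Expr [Term [Factor x]]] <> [Term [Factor ! [Factor ( [Expr [Term [Factor n]]] )]]]] :: [Term [Factor x]]] :: [Term [Factor x] - [Term [Factor x]]]]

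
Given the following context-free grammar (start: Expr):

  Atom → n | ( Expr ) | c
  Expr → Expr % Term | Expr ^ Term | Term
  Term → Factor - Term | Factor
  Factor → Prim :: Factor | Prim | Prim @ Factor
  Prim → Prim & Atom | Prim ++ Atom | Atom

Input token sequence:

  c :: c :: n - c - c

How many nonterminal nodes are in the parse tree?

[Expr [Term [Factor [Prim [Atom c]] :: [Factor [Prim [Atom c]] :: [Factor [Prim [Atom n]]]]] - [Term [Factor [Prim [Atom c]]] - [Term [Factor [Prim [Atom c]]]]]]]

19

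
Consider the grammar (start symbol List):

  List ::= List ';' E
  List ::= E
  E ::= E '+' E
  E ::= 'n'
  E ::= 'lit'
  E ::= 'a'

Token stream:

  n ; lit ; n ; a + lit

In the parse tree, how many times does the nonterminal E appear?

6

[List [List [List [List [E n]] ; [E lit]] ; [E n]] ; [E [E a] + [E lit]]]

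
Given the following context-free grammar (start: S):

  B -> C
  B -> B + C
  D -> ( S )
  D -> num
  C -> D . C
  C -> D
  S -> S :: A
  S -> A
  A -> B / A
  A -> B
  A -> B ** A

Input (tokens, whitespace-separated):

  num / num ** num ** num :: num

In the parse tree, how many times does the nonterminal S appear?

2

[S [S [A [B [C [D num]]] / [A [B [C [D num]]] ** [A [B [C [D num]]] ** [A [B [C [D num]]]]]]]] :: [A [B [C [D num]]]]]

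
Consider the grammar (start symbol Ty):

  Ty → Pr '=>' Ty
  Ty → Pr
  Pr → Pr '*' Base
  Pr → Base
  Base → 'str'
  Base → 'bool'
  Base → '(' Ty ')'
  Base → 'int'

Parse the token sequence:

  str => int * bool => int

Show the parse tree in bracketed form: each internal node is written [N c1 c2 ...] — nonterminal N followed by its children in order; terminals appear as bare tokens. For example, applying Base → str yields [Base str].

Ty
Pr => Ty
Base => Ty
str => Ty
str => Pr => Ty
str => Pr * Base => Ty
str => Base * Base => Ty
str => int * Base => Ty
str => int * bool => Ty
str => int * bool => Pr
str => int * bool => Base
str => int * bool => int

[Ty [Pr [Base str]] => [Ty [Pr [Pr [Base int]] * [Base bool]] => [Ty [Pr [Base int]]]]]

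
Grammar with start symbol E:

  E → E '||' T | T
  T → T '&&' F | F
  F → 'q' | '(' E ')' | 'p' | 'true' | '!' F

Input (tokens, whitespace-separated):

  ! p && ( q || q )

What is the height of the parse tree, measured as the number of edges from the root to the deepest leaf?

7

[E [T [T [F ! [F p]]] && [F ( [E [E [T [F q]]] || [T [F q]]] )]]]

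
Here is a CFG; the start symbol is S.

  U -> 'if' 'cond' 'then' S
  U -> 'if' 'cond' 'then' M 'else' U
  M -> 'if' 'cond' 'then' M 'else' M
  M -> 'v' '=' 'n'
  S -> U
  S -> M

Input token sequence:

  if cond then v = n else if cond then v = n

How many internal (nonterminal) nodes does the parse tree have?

[S [U if cond then [M v = n] else [U if cond then [S [M v = n]]]]]

6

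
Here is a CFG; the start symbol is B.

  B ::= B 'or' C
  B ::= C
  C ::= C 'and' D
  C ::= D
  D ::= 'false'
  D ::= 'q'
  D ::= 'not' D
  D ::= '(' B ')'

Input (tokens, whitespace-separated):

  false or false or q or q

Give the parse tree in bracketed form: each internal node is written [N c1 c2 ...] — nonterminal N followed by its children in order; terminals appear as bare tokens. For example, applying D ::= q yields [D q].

B
B or C
B or C or C
B or C or C or C
C or C or C or C
D or C or C or C
false or C or C or C
false or D or C or C
false or false or C or C
false or false or D or C
false or false or q or C
false or false or q or D
false or false or q or q

[B [B [B [B [C [D false]]] or [C [D false]]] or [C [D q]]] or [C [D q]]]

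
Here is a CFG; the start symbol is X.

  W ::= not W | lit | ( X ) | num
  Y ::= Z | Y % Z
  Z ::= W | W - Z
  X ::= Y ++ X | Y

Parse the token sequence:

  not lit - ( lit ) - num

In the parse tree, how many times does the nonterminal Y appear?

[X [Y [Z [W not [W lit]] - [Z [W ( [X [Y [Z [W lit]]]] )] - [Z [W num]]]]]]

2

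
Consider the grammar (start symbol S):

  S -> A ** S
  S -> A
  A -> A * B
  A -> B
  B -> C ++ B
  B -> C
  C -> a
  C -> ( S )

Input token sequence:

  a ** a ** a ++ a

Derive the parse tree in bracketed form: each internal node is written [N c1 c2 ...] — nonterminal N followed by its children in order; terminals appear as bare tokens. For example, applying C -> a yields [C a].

[S [A [B [C a]]] ** [S [A [B [C a]]] ** [S [A [B [C a] ++ [B [C a]]]]]]]

S
A ** S
B ** S
C ** S
a ** S
a ** A ** S
a ** B ** S
a ** C ** S
a ** a ** S
a ** a ** A
a ** a ** B
a ** a ** C ++ B
a ** a ** a ++ B
a ** a ** a ++ C
a ** a ** a ++ a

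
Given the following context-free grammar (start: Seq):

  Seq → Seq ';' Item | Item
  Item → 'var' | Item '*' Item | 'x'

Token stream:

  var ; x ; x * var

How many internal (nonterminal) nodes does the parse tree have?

[Seq [Seq [Seq [Item var]] ; [Item x]] ; [Item [Item x] * [Item var]]]

8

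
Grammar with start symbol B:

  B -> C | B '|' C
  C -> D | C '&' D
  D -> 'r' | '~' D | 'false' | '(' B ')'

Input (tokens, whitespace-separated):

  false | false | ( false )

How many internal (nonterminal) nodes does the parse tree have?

[B [B [B [C [D false]]] | [C [D false]]] | [C [D ( [B [C [D false]]] )]]]

12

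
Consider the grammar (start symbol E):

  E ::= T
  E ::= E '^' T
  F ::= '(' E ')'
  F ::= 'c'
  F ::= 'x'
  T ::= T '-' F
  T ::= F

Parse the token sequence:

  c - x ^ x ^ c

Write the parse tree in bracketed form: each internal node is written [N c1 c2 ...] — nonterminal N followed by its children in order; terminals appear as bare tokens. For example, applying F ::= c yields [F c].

E
E ^ T
E ^ T ^ T
T ^ T ^ T
T - F ^ T ^ T
F - F ^ T ^ T
c - F ^ T ^ T
c - x ^ T ^ T
c - x ^ F ^ T
c - x ^ x ^ T
c - x ^ x ^ F
c - x ^ x ^ c

[E [E [E [T [T [F c]] - [F x]]] ^ [T [F x]]] ^ [T [F c]]]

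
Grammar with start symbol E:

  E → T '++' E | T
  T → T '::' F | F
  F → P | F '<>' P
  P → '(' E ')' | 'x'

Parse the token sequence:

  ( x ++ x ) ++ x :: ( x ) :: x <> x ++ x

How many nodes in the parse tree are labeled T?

[E [T [F [P ( [E [T [F [P x]]] ++ [E [T [F [P x]]]]] )]]] ++ [E [T [T [T [F [P x]]] :: [F [P ( [E [T [F [P x]]]] )]]] :: [F [F [P x]] <> [P x]]] ++ [E [T [F [P x]]]]]]

8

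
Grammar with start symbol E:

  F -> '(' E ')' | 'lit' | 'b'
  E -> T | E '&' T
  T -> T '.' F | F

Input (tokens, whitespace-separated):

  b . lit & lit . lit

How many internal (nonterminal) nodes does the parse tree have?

10

[E [E [T [T [F b]] . [F lit]]] & [T [T [F lit]] . [F lit]]]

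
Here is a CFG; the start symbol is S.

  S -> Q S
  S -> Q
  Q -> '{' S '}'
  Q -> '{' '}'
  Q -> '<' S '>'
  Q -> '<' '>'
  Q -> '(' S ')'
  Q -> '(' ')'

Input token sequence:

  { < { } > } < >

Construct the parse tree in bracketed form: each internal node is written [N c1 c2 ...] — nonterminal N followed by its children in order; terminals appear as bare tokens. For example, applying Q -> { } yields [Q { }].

[S [Q { [S [Q < [S [Q { }]] >]] }] [S [Q < >]]]

S
Q S
{ S } S
{ Q } S
{ < S > } S
{ < Q > } S
{ < { } > } S
{ < { } > } Q
{ < { } > } < >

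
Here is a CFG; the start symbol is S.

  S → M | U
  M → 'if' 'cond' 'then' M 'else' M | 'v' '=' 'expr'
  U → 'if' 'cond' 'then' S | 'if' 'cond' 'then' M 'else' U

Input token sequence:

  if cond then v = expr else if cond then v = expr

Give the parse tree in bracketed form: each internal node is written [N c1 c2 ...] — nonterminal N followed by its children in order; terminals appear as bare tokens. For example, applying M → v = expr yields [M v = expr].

[S [U if cond then [M v = expr] else [U if cond then [S [M v = expr]]]]]

S
U
if cond then M else U
if cond then v = expr else U
if cond then v = expr else if cond then S
if cond then v = expr else if cond then M
if cond then v = expr else if cond then v = expr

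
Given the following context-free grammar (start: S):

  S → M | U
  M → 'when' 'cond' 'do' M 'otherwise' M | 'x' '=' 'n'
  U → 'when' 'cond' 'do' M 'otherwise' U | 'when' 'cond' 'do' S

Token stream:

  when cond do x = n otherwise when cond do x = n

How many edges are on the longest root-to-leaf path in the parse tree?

[S [U when cond do [M x = n] otherwise [U when cond do [S [M x = n]]]]]

5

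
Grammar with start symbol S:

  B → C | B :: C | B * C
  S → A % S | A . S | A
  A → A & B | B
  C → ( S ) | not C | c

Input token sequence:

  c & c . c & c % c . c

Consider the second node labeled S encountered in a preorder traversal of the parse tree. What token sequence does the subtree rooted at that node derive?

c & c % c . c

[S [A [A [B [C c]]] & [B [C c]]] . [S [A [A [B [C c]]] & [B [C c]]] % [S [A [B [C c]]] . [S [A [B [C c]]]]]]]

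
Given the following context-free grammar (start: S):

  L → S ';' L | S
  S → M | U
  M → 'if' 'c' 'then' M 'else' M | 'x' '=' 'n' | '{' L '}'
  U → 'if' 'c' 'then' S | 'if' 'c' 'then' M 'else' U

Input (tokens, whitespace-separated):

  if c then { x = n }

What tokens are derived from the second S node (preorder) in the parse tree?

[S [U if c then [S [M { [L [S [M x = n]]] }]]]]

{ x = n }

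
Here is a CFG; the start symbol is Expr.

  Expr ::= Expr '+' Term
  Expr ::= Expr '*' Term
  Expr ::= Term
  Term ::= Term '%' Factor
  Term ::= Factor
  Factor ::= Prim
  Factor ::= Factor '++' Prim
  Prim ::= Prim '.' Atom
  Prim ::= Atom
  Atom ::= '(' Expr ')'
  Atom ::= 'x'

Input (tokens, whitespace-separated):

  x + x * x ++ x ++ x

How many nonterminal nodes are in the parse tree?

21

[Expr [Expr [Expr [Term [Factor [Prim [Atom x]]]]] + [Term [Factor [Prim [Atom x]]]]] * [Term [Factor [Factor [Factor [Prim [Atom x]]] ++ [Prim [Atom x]]] ++ [Prim [Atom x]]]]]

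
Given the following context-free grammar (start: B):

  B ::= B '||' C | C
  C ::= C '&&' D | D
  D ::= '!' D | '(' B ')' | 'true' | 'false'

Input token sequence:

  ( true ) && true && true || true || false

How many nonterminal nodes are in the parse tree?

16

[B [B [B [C [C [C [D ( [B [C [D true]]] )]] && [D true]] && [D true]]] || [C [D true]]] || [C [D false]]]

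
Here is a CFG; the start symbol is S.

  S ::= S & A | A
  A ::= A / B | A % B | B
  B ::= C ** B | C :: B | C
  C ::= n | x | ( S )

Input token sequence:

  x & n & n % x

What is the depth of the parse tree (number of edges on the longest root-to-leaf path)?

[S [S [S [A [B [C x]]]] & [A [B [C n]]]] & [A [A [B [C n]]] % [B [C x]]]]

6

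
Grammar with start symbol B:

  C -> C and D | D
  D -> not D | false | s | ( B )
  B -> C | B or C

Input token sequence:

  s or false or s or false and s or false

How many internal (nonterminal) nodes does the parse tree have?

[B [B [B [B [B [C [D s]]] or [C [D false]]] or [C [D s]]] or [C [C [D false]] and [D s]]] or [C [D false]]]

17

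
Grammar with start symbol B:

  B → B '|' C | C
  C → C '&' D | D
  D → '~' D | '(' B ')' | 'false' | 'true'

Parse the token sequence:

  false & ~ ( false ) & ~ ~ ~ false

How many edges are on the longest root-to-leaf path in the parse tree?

8

[B [C [C [C [D false]] & [D ~ [D ( [B [C [D false]]] )]]] & [D ~ [D ~ [D ~ [D false]]]]]]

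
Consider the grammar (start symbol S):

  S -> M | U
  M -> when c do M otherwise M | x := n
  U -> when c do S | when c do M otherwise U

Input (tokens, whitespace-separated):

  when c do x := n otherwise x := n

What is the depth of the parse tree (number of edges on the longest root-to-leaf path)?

3

[S [M when c do [M x := n] otherwise [M x := n]]]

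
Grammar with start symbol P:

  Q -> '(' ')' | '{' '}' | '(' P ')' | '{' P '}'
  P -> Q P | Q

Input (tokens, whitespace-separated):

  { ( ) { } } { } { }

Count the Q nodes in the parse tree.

[P [Q { [P [Q ( )] [P [Q { }]]] }] [P [Q { }] [P [Q { }]]]]

5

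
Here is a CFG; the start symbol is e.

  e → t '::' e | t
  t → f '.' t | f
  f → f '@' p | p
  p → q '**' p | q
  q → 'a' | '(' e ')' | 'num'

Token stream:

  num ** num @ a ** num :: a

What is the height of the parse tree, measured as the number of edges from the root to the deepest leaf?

[e [t [f [f [p [q num] ** [p [q num]]]] @ [p [q a] ** [p [q num]]]]] :: [e [t [f [p [q a]]]]]]

7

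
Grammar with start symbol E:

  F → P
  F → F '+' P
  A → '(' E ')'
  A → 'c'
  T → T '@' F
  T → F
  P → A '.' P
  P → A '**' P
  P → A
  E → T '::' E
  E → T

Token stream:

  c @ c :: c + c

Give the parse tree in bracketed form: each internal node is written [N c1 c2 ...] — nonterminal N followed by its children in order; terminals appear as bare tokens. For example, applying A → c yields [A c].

E
T :: E
T @ F :: E
F @ F :: E
P @ F :: E
A @ F :: E
c @ F :: E
c @ P :: E
c @ A :: E
c @ c :: E
c @ c :: T
c @ c :: F
c @ c :: F + P
c @ c :: P + P
c @ c :: A + P
c @ c :: c + P
c @ c :: c + A
c @ c :: c + c

[E [T [T [F [P [A c]]]] @ [F [P [A c]]]] :: [E [T [F [F [P [A c]]] + [P [A c]]]]]]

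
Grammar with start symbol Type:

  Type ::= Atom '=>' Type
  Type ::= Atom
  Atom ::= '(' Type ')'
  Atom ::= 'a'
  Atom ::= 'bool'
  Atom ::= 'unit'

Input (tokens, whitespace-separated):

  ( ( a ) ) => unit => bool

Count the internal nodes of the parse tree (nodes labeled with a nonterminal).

[Type [Atom ( [Type [Atom ( [Type [Atom a]] )]] )] => [Type [Atom unit] => [Type [Atom bool]]]]

10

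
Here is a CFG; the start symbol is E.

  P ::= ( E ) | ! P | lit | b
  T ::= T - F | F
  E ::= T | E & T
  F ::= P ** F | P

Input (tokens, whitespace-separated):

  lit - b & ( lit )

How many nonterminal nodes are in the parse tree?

[E [E [T [T [F [P lit]]] - [F [P b]]]] & [T [F [P ( [E [T [F [P lit]]]] )]]]]

15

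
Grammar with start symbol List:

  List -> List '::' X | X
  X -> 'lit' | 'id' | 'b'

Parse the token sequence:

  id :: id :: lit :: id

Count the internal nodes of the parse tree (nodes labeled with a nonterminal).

[List [List [List [List [X id]] :: [X id]] :: [X lit]] :: [X id]]

8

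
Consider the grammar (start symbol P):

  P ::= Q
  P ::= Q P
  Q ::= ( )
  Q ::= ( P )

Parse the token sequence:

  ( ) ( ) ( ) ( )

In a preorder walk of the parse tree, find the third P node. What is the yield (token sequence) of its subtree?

( ) ( )

[P [Q ( )] [P [Q ( )] [P [Q ( )] [P [Q ( )]]]]]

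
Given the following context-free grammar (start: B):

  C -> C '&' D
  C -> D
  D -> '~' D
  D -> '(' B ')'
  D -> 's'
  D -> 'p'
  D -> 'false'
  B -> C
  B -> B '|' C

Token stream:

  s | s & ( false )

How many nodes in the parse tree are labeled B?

[B [B [C [D s]]] | [C [C [D s]] & [D ( [B [C [D false]]] )]]]

3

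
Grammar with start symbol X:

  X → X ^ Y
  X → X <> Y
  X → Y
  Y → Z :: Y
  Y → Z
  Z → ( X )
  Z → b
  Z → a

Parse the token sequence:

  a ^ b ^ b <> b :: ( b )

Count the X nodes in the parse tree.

5

[X [X [X [X [Y [Z a]]] ^ [Y [Z b]]] ^ [Y [Z b]]] <> [Y [Z b] :: [Y [Z ( [X [Y [Z b]]] )]]]]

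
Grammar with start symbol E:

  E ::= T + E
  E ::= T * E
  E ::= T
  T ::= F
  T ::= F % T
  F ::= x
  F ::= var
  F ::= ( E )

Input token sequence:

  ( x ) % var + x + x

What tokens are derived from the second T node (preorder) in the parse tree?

x

[E [T [F ( [E [T [F x]]] )] % [T [F var]]] + [E [T [F x]] + [E [T [F x]]]]]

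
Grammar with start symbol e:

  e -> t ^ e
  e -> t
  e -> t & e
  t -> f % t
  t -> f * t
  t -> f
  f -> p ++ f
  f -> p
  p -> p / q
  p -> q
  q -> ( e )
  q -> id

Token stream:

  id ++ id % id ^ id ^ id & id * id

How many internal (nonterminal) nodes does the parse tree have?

31

[e [t [f [p [q id]] ++ [f [p [q id]]]] % [t [f [p [q id]]]]] ^ [e [t [f [p [q id]]]] ^ [e [t [f [p [q id]]]] & [e [t [f [p [q id]]] * [t [f [p [q id]]]]]]]]]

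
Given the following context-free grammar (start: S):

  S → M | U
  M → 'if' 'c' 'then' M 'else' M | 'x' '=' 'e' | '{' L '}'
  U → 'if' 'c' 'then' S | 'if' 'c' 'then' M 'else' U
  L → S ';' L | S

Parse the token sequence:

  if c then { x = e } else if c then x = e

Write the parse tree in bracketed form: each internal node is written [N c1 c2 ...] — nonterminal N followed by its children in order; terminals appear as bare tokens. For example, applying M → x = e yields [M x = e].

[S [U if c then [M { [L [S [M x = e]]] }] else [U if c then [S [M x = e]]]]]

S
U
if c then M else U
if c then { L } else U
if c then { S } else U
if c then { M } else U
if c then { x = e } else U
if c then { x = e } else if c then S
if c then { x = e } else if c then M
if c then { x = e } else if c then x = e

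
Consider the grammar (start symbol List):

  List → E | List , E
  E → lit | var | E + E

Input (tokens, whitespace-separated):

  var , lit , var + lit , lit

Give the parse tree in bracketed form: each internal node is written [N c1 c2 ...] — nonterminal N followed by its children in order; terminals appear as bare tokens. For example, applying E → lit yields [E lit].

List
List , E
List , E , E
List , E , E , E
E , E , E , E
var , E , E , E
var , lit , E , E
var , lit , E + E , E
var , lit , var + E , E
var , lit , var + lit , E
var , lit , var + lit , lit

[List [List [List [List [E var]] , [E lit]] , [E [E var] + [E lit]]] , [E lit]]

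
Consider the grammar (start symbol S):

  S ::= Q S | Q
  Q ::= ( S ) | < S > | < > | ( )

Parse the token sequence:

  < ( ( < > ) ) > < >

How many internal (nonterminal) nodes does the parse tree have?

10

[S [Q < [S [Q ( [S [Q ( [S [Q < >]] )]] )]] >] [S [Q < >]]]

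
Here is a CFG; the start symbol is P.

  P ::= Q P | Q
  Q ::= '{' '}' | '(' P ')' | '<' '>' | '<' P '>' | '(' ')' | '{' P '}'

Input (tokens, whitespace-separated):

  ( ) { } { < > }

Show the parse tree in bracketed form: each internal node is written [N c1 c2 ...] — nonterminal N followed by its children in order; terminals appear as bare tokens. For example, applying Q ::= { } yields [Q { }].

P
Q P
( ) P
( ) Q P
( ) { } P
( ) { } Q
( ) { } { P }
( ) { } { Q }
( ) { } { < > }

[P [Q ( )] [P [Q { }] [P [Q { [P [Q < >]] }]]]]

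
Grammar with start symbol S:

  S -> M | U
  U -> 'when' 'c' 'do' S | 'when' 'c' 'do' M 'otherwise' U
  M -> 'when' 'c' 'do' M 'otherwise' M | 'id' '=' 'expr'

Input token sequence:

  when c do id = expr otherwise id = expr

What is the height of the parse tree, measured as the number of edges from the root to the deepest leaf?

3

[S [M when c do [M id = expr] otherwise [M id = expr]]]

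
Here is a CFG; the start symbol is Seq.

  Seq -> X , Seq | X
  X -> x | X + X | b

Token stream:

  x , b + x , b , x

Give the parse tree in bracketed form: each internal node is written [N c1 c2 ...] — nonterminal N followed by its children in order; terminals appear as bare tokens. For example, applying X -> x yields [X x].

Seq
X , Seq
x , Seq
x , X , Seq
x , X + X , Seq
x , b + X , Seq
x , b + x , Seq
x , b + x , X , Seq
x , b + x , b , Seq
x , b + x , b , X
x , b + x , b , x

[Seq [X x] , [Seq [X [X b] + [X x]] , [Seq [X b] , [Seq [X x]]]]]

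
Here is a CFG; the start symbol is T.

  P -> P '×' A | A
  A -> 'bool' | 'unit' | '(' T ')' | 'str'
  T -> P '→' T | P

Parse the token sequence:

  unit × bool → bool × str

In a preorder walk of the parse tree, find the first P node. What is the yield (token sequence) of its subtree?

[T [P [P [A unit]] × [A bool]] → [T [P [P [A bool]] × [A str]]]]

unit × bool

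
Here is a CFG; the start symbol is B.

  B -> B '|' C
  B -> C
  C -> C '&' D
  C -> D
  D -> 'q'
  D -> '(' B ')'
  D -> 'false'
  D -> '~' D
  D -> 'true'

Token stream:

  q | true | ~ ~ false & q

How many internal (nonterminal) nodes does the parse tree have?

[B [B [B [C [D q]]] | [C [D true]]] | [C [C [D ~ [D ~ [D false]]]] & [D q]]]

13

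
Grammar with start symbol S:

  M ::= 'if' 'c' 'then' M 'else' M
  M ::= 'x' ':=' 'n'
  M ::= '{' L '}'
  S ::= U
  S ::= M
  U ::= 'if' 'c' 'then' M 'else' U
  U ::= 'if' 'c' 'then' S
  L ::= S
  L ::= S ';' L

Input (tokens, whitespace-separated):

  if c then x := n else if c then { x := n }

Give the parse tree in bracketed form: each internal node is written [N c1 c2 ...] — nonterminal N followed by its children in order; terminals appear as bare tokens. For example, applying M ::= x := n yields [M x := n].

[S [U if c then [M x := n] else [U if c then [S [M { [L [S [M x := n]]] }]]]]]

S
U
if c then M else U
if c then x := n else U
if c then x := n else if c then S
if c then x := n else if c then M
if c then x := n else if c then { L }
if c then x := n else if c then { S }
if c then x := n else if c then { M }
if c then x := n else if c then { x := n }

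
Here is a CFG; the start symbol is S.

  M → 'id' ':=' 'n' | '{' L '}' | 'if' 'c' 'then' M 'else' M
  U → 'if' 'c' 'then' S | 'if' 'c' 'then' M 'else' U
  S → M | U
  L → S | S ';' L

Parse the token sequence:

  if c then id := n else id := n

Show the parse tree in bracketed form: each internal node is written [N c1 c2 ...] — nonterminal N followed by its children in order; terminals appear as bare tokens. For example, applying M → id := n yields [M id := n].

S
M
if c then M else M
if c then id := n else M
if c then id := n else id := n

[S [M if c then [M id := n] else [M id := n]]]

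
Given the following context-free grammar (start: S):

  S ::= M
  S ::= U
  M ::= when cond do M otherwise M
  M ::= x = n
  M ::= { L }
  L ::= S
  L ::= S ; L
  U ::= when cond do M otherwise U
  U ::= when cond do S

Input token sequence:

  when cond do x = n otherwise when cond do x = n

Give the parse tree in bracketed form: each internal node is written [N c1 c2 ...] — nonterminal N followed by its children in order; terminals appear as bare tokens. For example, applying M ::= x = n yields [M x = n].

S
U
when cond do M otherwise U
when cond do x = n otherwise U
when cond do x = n otherwise when cond do S
when cond do x = n otherwise when cond do M
when cond do x = n otherwise when cond do x = n

[S [U when cond do [M x = n] otherwise [U when cond do [S [M x = n]]]]]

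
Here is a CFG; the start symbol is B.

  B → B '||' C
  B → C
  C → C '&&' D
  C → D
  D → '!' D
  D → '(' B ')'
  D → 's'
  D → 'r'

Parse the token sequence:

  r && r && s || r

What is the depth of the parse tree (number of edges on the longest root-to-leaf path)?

6

[B [B [C [C [C [D r]] && [D r]] && [D s]]] || [C [D r]]]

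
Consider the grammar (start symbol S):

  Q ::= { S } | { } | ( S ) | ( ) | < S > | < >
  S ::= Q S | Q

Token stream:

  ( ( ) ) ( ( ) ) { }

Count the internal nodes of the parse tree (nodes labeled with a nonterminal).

10

[S [Q ( [S [Q ( )]] )] [S [Q ( [S [Q ( )]] )] [S [Q { }]]]]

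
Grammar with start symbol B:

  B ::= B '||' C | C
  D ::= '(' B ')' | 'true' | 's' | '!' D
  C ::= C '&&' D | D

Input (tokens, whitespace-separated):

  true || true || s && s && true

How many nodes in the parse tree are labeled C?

5

[B [B [B [C [D true]]] || [C [D true]]] || [C [C [C [D s]] && [D s]] && [D true]]]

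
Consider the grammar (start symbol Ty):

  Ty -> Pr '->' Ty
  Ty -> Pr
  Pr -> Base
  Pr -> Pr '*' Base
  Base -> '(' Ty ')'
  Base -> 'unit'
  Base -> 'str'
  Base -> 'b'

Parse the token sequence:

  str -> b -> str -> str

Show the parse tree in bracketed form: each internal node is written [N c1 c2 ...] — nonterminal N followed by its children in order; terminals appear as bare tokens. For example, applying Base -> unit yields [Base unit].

Ty
Pr -> Ty
Base -> Ty
str -> Ty
str -> Pr -> Ty
str -> Base -> Ty
str -> b -> Ty
str -> b -> Pr -> Ty
str -> b -> Base -> Ty
str -> b -> str -> Ty
str -> b -> str -> Pr
str -> b -> str -> Base
str -> b -> str -> str

[Ty [Pr [Base str]] -> [Ty [Pr [Base b]] -> [Ty [Pr [Base str]] -> [Ty [Pr [Base str]]]]]]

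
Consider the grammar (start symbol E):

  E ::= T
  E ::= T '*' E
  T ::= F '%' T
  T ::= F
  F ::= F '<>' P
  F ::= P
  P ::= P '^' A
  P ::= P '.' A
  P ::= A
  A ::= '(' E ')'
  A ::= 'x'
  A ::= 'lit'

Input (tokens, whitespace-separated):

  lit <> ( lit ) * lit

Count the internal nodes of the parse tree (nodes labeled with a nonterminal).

[E [T [F [F [P [A lit]]] <> [P [A ( [E [T [F [P [A lit]]]]] )]]]] * [E [T [F [P [A lit]]]]]]

18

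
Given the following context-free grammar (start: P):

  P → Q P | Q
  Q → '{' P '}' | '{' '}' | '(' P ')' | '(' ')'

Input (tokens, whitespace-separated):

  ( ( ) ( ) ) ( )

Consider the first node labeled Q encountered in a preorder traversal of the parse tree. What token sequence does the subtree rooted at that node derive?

( ( ) ( ) )

[P [Q ( [P [Q ( )] [P [Q ( )]]] )] [P [Q ( )]]]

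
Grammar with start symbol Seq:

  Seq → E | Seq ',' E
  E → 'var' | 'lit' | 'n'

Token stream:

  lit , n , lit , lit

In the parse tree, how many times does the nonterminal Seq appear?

4

[Seq [Seq [Seq [Seq [E lit]] , [E n]] , [E lit]] , [E lit]]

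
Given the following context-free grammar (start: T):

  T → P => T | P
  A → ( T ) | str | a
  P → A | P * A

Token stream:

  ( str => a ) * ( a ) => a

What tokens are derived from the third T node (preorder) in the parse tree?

[T [P [P [A ( [T [P [A str]] => [T [P [A a]]]] )]] * [A ( [T [P [A a]]] )]] => [T [P [A a]]]]

a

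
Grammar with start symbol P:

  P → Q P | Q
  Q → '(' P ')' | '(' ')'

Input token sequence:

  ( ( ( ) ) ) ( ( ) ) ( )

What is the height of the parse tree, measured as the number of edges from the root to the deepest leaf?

[P [Q ( [P [Q ( [P [Q ( )]] )]] )] [P [Q ( [P [Q ( )]] )] [P [Q ( )]]]]

6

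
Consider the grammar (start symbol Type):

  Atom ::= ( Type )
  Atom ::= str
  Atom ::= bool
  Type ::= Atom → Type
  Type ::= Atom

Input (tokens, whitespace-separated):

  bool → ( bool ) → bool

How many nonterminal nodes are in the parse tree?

8

[Type [Atom bool] → [Type [Atom ( [Type [Atom bool]] )] → [Type [Atom bool]]]]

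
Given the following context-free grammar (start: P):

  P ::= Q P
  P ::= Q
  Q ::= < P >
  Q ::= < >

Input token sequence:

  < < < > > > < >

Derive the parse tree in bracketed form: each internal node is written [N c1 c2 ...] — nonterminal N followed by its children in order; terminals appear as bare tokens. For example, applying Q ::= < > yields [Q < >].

[P [Q < [P [Q < [P [Q < >]] >]] >] [P [Q < >]]]

P
Q P
< P > P
< Q > P
< < P > > P
< < Q > > P
< < < > > > P
< < < > > > Q
< < < > > > < >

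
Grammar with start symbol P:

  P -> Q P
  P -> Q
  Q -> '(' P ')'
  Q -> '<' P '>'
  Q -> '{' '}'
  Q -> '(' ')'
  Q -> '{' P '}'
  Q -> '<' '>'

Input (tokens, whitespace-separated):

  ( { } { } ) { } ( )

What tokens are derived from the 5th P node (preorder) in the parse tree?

[P [Q ( [P [Q { }] [P [Q { }]]] )] [P [Q { }] [P [Q ( )]]]]

( )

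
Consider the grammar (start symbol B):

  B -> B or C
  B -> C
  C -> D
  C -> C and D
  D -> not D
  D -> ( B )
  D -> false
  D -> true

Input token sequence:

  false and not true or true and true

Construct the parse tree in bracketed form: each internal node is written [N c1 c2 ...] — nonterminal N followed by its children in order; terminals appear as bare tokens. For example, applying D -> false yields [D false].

B
B or C
C or C
C and D or C
D and D or C
false and D or C
false and not D or C
false and not true or C
false and not true or C and D
false and not true or D and D
false and not true or true and D
false and not true or true and true

[B [B [C [C [D false]] and [D not [D true]]]] or [C [C [D true]] and [D true]]]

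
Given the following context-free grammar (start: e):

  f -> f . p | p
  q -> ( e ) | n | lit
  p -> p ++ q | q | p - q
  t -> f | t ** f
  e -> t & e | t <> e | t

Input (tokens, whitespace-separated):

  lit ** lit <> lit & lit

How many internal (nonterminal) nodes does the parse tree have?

[e [t [t [f [p [q lit]]]] ** [f [p [q lit]]]] <> [e [t [f [p [q lit]]]] & [e [t [f [p [q lit]]]]]]]

19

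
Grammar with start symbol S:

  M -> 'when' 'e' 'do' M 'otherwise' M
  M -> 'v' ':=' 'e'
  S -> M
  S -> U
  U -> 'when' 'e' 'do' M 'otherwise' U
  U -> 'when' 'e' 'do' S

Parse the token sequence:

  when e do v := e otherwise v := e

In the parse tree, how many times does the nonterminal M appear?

[S [M when e do [M v := e] otherwise [M v := e]]]

3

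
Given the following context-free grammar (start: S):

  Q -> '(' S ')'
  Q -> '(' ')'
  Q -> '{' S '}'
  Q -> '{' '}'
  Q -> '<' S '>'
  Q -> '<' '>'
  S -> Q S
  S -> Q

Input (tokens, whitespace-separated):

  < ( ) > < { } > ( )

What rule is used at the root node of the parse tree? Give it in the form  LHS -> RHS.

S -> Q S

[S [Q < [S [Q ( )]] >] [S [Q < [S [Q { }]] >] [S [Q ( )]]]]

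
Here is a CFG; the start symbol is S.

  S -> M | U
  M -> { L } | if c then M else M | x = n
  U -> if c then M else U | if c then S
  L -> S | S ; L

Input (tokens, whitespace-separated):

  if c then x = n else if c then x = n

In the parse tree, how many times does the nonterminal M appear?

2

[S [U if c then [M x = n] else [U if c then [S [M x = n]]]]]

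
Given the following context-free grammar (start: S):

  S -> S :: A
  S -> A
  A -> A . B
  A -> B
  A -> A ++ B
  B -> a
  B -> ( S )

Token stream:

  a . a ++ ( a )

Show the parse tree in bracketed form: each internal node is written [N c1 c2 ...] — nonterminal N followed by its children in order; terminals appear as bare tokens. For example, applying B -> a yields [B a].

[S [A [A [A [B a]] . [B a]] ++ [B ( [S [A [B a]]] )]]]

S
A
A ++ B
A . B ++ B
B . B ++ B
a . B ++ B
a . a ++ B
a . a ++ ( S )
a . a ++ ( A )
a . a ++ ( B )
a . a ++ ( a )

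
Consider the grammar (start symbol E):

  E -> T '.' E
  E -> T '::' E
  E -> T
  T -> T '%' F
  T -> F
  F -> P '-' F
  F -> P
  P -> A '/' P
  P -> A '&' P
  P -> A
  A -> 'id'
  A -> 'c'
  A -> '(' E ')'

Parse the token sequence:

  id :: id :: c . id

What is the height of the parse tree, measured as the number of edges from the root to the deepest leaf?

[E [T [F [P [A id]]]] :: [E [T [F [P [A id]]]] :: [E [T [F [P [A c]]]] . [E [T [F [P [A id]]]]]]]]

8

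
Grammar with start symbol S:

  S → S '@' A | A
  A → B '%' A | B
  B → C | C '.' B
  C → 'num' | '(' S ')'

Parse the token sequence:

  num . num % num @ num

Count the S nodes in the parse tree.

[S [S [A [B [C num] . [B [C num]]] % [A [B [C num]]]]] @ [A [B [C num]]]]

2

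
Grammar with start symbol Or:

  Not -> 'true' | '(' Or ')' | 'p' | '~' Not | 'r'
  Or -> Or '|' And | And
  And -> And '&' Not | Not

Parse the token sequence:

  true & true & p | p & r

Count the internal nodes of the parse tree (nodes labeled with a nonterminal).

[Or [Or [And [And [And [Not true]] & [Not true]] & [Not p]]] | [And [And [Not p]] & [Not r]]]

12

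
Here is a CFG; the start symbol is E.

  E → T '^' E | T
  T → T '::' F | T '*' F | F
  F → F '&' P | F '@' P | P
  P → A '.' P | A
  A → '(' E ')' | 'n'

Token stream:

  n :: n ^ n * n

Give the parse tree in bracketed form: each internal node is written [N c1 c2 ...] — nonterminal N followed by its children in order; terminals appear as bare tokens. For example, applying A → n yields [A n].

E
T ^ E
T :: F ^ E
F :: F ^ E
P :: F ^ E
A :: F ^ E
n :: F ^ E
n :: P ^ E
n :: A ^ E
n :: n ^ E
n :: n ^ T
n :: n ^ T * F
n :: n ^ F * F
n :: n ^ P * F
n :: n ^ A * F
n :: n ^ n * F
n :: n ^ n * P
n :: n ^ n * A
n :: n ^ n * n

[E [T [T [F [P [A n]]]] :: [F [P [A n]]]] ^ [E [T [T [F [P [A n]]]] * [F [P [A n]]]]]]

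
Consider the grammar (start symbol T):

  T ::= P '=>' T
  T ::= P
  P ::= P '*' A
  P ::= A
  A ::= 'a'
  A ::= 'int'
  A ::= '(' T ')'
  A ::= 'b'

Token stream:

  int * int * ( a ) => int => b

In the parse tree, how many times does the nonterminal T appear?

4

[T [P [P [P [A int]] * [A int]] * [A ( [T [P [A a]]] )]] => [T [P [A int]] => [T [P [A b]]]]]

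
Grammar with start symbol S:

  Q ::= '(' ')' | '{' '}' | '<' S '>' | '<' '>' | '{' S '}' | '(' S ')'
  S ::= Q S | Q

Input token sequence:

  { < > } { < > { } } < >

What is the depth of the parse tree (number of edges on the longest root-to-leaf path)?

[S [Q { [S [Q < >]] }] [S [Q { [S [Q < >] [S [Q { }]]] }] [S [Q < >]]]]

6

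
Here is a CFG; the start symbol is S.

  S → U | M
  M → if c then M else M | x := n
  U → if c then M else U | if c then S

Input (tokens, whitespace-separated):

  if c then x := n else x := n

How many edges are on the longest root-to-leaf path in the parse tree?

3

[S [M if c then [M x := n] else [M x := n]]]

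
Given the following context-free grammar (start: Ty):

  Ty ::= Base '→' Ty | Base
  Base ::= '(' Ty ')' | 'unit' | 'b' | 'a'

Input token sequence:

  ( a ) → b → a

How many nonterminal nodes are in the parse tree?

[Ty [Base ( [Ty [Base a]] )] → [Ty [Base b] → [Ty [Base a]]]]

8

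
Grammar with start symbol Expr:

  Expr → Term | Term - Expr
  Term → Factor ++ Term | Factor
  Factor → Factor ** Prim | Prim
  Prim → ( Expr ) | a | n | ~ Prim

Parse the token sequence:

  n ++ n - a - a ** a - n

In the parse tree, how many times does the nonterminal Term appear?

[Expr [Term [Factor [Prim n]] ++ [Term [Factor [Prim n]]]] - [Expr [Term [Factor [Prim a]]] - [Expr [Term [Factor [Factor [Prim a]] ** [Prim a]]] - [Expr [Term [Factor [Prim n]]]]]]]

5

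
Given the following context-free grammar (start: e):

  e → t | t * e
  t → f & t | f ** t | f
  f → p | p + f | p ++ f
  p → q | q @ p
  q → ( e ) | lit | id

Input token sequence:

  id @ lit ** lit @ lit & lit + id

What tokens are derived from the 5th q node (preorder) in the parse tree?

lit

[e [t [f [p [q id] @ [p [q lit]]]] ** [t [f [p [q lit] @ [p [q lit]]]] & [t [f [p [q lit]] + [f [p [q id]]]]]]]]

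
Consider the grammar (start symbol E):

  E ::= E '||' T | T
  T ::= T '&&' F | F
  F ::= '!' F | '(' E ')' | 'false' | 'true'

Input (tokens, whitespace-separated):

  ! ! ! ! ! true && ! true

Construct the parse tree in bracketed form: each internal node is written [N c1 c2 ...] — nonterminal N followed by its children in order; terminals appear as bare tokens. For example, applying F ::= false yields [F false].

[E [T [T [F ! [F ! [F ! [F ! [F ! [F true]]]]]]] && [F ! [F true]]]]

E
T
T && F
F && F
! F && F
! ! F && F
! ! ! F && F
! ! ! ! F && F
! ! ! ! ! F && F
! ! ! ! ! true && F
! ! ! ! ! true && ! F
! ! ! ! ! true && ! true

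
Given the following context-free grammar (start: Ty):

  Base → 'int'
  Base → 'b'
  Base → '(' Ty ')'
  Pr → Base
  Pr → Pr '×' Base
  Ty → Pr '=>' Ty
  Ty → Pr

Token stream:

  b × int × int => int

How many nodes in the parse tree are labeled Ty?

[Ty [Pr [Pr [Pr [Base b]] × [Base int]] × [Base int]] => [Ty [Pr [Base int]]]]

2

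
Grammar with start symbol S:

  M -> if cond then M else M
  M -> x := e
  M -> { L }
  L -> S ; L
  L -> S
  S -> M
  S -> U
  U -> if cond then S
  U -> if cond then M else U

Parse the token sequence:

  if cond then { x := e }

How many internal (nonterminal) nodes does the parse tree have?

[S [U if cond then [S [M { [L [S [M x := e]]] }]]]]

7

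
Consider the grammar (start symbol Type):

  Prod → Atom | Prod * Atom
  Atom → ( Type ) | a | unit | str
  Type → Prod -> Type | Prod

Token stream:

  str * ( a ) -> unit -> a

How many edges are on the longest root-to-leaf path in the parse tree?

[Type [Prod [Prod [Atom str]] * [Atom ( [Type [Prod [Atom a]]] )]] -> [Type [Prod [Atom unit]] -> [Type [Prod [Atom a]]]]]

6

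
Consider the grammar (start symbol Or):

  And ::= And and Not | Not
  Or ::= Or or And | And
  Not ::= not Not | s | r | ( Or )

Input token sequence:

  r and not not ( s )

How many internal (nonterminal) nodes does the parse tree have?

[Or [And [And [Not r]] and [Not not [Not not [Not ( [Or [And [Not s]]] )]]]]]

10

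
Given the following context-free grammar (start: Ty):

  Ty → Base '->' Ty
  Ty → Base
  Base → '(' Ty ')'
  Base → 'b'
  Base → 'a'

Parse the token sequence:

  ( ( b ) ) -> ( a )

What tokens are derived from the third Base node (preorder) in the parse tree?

[Ty [Base ( [Ty [Base ( [Ty [Base b]] )]] )] -> [Ty [Base ( [Ty [Base a]] )]]]

b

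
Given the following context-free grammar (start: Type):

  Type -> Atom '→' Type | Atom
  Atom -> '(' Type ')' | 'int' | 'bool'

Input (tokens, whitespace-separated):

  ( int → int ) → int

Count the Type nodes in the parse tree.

[Type [Atom ( [Type [Atom int] → [Type [Atom int]]] )] → [Type [Atom int]]]

4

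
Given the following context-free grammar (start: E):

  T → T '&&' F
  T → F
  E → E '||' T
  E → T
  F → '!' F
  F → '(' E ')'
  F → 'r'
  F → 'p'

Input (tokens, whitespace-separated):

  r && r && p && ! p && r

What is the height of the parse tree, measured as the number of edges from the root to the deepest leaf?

7

[E [T [T [T [T [T [F r]] && [F r]] && [F p]] && [F ! [F p]]] && [F r]]]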